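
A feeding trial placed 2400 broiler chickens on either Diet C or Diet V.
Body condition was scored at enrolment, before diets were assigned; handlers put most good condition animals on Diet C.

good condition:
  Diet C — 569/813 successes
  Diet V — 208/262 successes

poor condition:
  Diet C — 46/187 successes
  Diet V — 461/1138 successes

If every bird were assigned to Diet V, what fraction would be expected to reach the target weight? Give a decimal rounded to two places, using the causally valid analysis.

0.58

The stratified and pooled comparisons disagree (Diet V wins within each starting body condition; Diet C wins overall), so the answer turns on the causal role of starting body condition.
Starting body condition satisfies the back-door criterion: it is not a descendant of the diet, and it blocks the spurious path from diet to outcome. Adjusting for it (i.e., using the within-starting body condition rates) gives the causal effect.
Standardising Diet V to the population starting body condition mix: 0.448·208/262 + 0.552·461/1138 = 0.579.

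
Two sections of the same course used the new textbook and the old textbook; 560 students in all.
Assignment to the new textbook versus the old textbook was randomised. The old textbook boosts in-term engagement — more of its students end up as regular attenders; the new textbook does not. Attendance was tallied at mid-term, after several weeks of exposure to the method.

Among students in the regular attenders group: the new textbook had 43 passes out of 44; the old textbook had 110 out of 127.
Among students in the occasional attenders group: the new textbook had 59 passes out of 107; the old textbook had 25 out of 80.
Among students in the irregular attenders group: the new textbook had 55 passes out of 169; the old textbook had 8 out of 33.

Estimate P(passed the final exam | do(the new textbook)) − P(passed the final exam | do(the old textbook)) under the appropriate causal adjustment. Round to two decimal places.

Because the teaching method influences mid-term attendance, mid-term attendance is a post-treatment mediator, not a confounder. Stratifying on it would bias the estimate; the causal effect is the crude pooled difference.
The causal difference is the pooled difference: 0.491 − 0.596 = -0.105.

-0.11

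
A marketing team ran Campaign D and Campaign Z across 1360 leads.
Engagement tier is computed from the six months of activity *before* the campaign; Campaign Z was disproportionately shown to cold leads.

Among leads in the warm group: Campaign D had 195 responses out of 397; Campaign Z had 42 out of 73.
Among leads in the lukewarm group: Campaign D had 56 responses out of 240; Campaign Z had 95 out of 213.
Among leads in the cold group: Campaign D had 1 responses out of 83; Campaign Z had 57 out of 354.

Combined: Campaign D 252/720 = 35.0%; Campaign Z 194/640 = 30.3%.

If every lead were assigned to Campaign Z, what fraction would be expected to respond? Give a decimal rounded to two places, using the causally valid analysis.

0.40

Nothing the campaign does changes engagement tier; the imbalance is an allocation artefact. With engagement tier also predicting the outcome, the pooled figure is confounded, and the within-stratum comparison is the causal one.
Standardising Campaign Z to the population engagement tier mix: 0.346·42/73 + 0.333·95/213 + 0.321·57/354 = 0.399.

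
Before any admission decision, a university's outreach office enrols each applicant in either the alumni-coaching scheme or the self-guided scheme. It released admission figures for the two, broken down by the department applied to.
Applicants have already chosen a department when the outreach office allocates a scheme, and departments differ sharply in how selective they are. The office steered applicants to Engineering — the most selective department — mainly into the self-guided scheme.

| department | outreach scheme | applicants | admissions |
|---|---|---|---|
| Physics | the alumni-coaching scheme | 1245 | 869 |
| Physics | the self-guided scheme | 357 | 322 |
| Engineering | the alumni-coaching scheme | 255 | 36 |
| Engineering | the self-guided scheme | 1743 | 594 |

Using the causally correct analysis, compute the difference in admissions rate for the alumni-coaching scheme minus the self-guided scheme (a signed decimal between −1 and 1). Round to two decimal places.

Within every department level the self-guided scheme has the higher rate, yet pooled the alumni-coaching scheme does — Simpson's reversal.
Department is set before the outreach scheme has any effect — it is not caused by the outreach scheme — and it independently drives the outcome. That makes it a confounder, so the causal comparison is within department levels.
Adjusting over the population distribution of department: 0.445·(0.698−0.902) + 0.555·(0.141−0.341) = -0.202.

-0.20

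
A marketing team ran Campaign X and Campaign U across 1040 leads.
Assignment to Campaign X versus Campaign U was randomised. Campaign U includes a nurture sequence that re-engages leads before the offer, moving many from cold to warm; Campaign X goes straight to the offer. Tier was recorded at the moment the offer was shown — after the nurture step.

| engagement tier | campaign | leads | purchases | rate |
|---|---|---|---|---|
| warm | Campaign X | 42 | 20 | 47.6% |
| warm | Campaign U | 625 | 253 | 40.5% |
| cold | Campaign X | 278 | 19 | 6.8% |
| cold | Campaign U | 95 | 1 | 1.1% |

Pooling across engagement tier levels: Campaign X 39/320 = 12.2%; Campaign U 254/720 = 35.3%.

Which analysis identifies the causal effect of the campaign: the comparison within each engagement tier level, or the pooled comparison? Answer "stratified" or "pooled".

The distribution of engagement tier is itself part of what the campaign does — it is an intermediate outcome. Holding it fixed would remove that part of the effect; the total effect is the pooled difference.
Pooled: Campaign X 12.2% vs Campaign U 35.3%; Campaign U is higher overall.

pooled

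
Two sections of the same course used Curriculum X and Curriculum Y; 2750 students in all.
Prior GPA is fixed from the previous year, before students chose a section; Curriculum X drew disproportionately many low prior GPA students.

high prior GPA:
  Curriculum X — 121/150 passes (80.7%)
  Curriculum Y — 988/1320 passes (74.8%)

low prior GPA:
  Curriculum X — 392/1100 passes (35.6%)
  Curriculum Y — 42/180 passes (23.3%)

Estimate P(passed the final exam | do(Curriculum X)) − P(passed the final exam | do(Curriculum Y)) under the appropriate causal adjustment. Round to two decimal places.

Since prior GPA band is a pre-existing factor (not a product of the teaching method) and it affects the outcome on its own, it is a confounder. The stratified rates, not the pooled rate, identify the causal effect.
Adjusting over the population distribution of prior GPA band: 0.535·(0.807−0.748) + 0.465·(0.356−0.233) = +0.088.

+0.09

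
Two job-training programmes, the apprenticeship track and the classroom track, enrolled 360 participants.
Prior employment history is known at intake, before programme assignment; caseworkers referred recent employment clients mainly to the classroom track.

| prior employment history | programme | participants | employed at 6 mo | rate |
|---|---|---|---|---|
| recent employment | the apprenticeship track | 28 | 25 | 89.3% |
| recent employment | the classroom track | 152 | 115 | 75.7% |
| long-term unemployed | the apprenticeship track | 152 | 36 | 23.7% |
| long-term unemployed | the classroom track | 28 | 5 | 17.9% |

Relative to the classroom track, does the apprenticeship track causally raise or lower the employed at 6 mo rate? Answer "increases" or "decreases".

The prior employment history-specific comparison favours the apprenticeship track throughout, but the pooled figures favour the classroom track. The question is whether to condition on prior employment history.
Prior employment history satisfies the back-door criterion: it is not a descendant of the programme, and it blocks the spurious path from programme to outcome. Adjusting for it (i.e., using the within-prior employment history rates) gives the causal effect.
Within each level — recent employment: 89.3% vs 75.7%; long-term unemployed: 23.7% vs 17.9% — the apprenticeship track is higher every time.

increases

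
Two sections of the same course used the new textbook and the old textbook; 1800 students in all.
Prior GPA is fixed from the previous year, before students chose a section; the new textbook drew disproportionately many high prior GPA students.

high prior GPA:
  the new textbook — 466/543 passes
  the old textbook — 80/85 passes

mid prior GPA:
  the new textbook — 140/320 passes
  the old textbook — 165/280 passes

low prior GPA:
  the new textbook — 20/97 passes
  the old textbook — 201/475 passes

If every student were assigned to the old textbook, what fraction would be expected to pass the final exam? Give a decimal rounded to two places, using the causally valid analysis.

0.66

The stratified and pooled comparisons disagree (the old textbook wins within each prior GPA band; the new textbook wins overall), so the answer turns on the causal role of prior GPA band.
Here prior GPA band is a common cause — it drives both which teaching method a case falls under and the outcome. The crude comparison mixes populations; the stratum-specific rates are the causally relevant ones.
Standardising the old textbook to the population prior GPA band mix: 0.349·80/85 + 0.333·165/280 + 0.318·201/475 = 0.659.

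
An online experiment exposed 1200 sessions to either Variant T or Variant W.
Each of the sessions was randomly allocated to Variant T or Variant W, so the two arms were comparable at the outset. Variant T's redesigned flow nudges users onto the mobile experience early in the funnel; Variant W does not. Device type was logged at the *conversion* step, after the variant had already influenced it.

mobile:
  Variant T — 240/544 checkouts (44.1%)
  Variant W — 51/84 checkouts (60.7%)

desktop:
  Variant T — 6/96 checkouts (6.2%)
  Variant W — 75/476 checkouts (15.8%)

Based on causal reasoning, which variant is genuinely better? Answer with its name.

Variant T

Within every device type level Variant W has the higher rate, yet pooled Variant T does — Simpson's reversal.
Because the variant influences device type, device type is a post-treatment mediator, not a confounder. Stratifying on it would bias the estimate; the causal effect is the crude pooled difference.
Pooled: Variant T 38.4% vs Variant W 22.5%; Variant T is higher overall.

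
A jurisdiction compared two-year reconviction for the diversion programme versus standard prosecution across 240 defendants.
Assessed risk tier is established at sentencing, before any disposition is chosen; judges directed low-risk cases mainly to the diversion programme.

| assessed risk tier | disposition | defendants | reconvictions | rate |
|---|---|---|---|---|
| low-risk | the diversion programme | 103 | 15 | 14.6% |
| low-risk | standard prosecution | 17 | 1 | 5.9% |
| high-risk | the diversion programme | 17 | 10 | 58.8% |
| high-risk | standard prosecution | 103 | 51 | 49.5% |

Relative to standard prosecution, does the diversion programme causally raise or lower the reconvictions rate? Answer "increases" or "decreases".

Assessed risk tier is set before the disposition has any effect — it is not caused by the disposition — and it independently drives the outcome. That makes it a confounder, so the causal comparison is within assessed risk tier levels.
Within each level — low-risk: 14.6% vs 5.9%; high-risk: 58.8% vs 49.5% — standard prosecution is lower every time.

increases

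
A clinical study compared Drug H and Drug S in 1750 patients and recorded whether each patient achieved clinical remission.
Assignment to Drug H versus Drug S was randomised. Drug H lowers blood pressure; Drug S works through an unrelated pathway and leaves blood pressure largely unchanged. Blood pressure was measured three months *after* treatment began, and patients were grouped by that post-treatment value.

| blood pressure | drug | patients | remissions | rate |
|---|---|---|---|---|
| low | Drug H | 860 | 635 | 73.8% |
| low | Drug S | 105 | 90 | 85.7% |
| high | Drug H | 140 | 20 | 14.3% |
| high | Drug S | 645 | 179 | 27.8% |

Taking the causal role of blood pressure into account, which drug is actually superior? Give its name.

Within every blood pressure level Drug S has the higher rate, yet pooled Drug H does — Simpson's reversal.
Blood pressure is recorded after the drug and is itself shifted by it — it sits on the causal path from drug to outcome. Conditioning on a mediator would strip out part of the effect we want; the pooled comparison gives the total causal effect.
Pooled: Drug H 65.5% vs Drug S 35.9%; Drug H is higher overall.

Drug H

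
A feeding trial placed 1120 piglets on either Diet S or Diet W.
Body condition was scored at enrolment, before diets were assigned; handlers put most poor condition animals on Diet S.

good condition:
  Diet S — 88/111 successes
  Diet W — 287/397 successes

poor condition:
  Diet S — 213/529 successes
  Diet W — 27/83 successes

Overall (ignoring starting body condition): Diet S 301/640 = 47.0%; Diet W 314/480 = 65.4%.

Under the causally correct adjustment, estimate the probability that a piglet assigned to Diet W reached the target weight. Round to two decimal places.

Diet S is higher inside every starting body condition stratum but Diet W is higher in aggregate. Whether to stratify depends on how starting body condition relates to the diet.
Starting body condition is set before the diet has any effect — it is not caused by the diet — and it independently drives the outcome. That makes it a confounder, so the causal comparison is within starting body condition levels.
Standardising Diet W to the population starting body condition mix: 0.454·287/397 + 0.546·27/83 = 0.506.

0.51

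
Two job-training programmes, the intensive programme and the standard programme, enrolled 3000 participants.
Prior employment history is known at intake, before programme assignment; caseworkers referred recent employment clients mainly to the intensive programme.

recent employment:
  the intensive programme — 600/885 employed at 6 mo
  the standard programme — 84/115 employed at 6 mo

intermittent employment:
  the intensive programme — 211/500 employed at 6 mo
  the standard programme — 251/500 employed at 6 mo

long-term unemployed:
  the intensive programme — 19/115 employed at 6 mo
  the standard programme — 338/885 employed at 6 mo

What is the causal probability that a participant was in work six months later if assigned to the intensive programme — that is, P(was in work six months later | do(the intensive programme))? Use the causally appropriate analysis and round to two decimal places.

Within every prior employment history level the standard programme has the higher rate, yet pooled the intensive programme does — Simpson's reversal.
The imbalance in prior employment history arose from how participants were allocated, not from anything the programme did; and prior employment history independently affects the outcome. The pooled gap is confounded — condition on prior employment history.
Standardising the intensive programme to the population prior employment history mix: 0.333·600/885 + 0.333·211/500 + 0.333·19/115 = 0.422.

0.42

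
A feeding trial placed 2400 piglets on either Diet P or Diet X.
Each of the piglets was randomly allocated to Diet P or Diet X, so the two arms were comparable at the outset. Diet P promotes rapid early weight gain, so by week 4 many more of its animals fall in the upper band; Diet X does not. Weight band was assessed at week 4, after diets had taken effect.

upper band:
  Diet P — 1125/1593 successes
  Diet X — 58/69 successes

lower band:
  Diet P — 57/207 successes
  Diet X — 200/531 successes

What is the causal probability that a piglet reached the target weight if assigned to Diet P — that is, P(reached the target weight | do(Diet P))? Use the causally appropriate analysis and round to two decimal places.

Because the diet influences week-4 weight band, week-4 weight band is a post-treatment mediator, not a confounder. Stratifying on it would bias the estimate; the causal effect is the crude pooled difference.
So P(outcome | do(Diet P)) is just the pooled rate for Diet P: 1182/1800 = 0.657.

0.66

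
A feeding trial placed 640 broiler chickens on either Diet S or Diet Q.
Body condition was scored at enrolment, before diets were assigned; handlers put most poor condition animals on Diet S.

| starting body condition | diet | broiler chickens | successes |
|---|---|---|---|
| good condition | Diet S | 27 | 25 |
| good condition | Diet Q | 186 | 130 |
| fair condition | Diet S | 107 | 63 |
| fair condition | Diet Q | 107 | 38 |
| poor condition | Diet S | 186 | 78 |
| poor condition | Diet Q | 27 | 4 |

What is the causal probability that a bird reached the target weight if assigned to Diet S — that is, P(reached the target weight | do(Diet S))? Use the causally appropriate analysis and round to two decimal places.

0.64

Since starting body condition is a pre-existing factor (not a product of the diet) and it affects the outcome on its own, it is a confounder. The stratified rates, not the pooled rate, identify the causal effect.
Standardising Diet S to the population starting body condition mix: 0.333·25/27 + 0.334·63/107 + 0.333·78/186 = 0.645.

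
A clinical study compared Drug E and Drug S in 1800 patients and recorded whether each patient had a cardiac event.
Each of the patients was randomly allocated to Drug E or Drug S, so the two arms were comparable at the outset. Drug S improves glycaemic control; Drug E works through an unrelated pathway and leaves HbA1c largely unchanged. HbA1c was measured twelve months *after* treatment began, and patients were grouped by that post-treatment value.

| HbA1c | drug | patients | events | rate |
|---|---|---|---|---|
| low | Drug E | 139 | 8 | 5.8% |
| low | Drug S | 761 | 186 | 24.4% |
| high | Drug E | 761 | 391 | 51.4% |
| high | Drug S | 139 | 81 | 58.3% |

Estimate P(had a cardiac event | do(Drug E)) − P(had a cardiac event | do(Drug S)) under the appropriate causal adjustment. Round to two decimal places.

+0.15

Within every HbA1c level Drug E has the lower rate, yet pooled Drug S does — Simpson's reversal.
The distribution of HbA1c is itself part of what the drug does — it is an intermediate outcome. Holding it fixed would remove that part of the effect; the total effect is the pooled difference.
The causal difference is the pooled difference: 0.443 − 0.297 = +0.147.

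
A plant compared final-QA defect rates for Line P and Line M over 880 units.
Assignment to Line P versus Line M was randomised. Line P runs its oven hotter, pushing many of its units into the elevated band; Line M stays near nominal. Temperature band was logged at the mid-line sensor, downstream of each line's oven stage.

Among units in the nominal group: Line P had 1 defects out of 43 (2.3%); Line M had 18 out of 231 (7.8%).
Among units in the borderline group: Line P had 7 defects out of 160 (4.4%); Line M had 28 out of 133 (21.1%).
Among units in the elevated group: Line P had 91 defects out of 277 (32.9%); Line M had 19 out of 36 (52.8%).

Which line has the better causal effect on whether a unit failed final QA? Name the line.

Line M

Within every in-process temperature band level Line P has the lower rate, yet pooled Line M does — Simpson's reversal.
In-process temperature band lies on the pathway line → in-process temperature band → outcome, so adjusting for it blocks the indirect effect. For the total causal effect of line, use the unadjusted pooled rates.
Pooled: Line P 20.6% vs Line M 16.2%; Line M is lower overall.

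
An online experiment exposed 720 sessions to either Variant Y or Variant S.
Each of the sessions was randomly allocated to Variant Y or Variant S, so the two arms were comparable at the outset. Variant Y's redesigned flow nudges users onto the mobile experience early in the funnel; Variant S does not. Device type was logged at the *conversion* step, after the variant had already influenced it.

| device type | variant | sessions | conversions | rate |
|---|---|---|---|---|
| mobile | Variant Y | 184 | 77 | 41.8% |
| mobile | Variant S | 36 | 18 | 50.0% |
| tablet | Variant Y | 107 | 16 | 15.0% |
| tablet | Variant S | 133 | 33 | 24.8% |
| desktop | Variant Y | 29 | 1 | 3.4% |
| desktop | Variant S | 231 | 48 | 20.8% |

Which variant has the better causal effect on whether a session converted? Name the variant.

Variant Y

The distribution of device type is itself part of what the variant does — it is an intermediate outcome. Holding it fixed would remove that part of the effect; the total effect is the pooled difference.
Pooled: Variant Y 29.4% vs Variant S 24.8%; Variant Y is higher overall.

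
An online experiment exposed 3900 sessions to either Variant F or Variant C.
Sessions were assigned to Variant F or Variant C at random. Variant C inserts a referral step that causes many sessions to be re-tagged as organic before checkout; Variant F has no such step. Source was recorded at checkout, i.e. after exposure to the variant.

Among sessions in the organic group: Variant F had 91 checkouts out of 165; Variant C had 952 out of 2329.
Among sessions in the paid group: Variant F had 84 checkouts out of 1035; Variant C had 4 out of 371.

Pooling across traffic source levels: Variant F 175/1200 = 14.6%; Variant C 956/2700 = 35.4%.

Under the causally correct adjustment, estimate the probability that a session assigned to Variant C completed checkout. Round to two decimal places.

Traffic source lies on the pathway variant → traffic source → outcome, so adjusting for it blocks the indirect effect. For the total causal effect of variant, use the unadjusted pooled rates.
So P(outcome | do(Variant C)) is just the pooled rate for Variant C: 956/2700 = 0.354.

0.35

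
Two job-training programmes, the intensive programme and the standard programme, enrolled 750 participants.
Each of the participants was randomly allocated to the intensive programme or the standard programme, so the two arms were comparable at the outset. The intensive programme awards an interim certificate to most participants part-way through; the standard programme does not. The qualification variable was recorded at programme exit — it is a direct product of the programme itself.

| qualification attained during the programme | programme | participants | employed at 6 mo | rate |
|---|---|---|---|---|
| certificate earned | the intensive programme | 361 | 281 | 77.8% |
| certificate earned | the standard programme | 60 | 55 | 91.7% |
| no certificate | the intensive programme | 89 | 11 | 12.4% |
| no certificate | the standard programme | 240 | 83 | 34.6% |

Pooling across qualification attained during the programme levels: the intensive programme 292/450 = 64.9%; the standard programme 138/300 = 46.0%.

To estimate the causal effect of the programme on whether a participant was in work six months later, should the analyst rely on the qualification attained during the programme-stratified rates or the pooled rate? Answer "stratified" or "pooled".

Within every qualification attained during the programme level the standard programme has the higher rate, yet pooled the intensive programme does — Simpson's reversal.
Qualification attained during the programme lies on the pathway programme → qualification attained during the programme → outcome, so adjusting for it blocks the indirect effect. For the total causal effect of programme, use the unadjusted pooled rates.
Pooled: the intensive programme 64.9% vs the standard programme 46.0%; the intensive programme is higher overall.

pooled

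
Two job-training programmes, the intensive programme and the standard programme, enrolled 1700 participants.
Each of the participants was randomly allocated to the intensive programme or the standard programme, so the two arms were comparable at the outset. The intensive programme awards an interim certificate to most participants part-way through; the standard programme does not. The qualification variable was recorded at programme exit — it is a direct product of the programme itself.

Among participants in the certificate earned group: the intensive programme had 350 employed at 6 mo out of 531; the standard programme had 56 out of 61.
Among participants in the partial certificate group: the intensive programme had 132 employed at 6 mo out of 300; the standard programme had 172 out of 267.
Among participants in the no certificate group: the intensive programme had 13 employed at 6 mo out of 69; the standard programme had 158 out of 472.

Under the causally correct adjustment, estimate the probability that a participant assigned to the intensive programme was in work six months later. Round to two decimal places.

0.55

Because the programme influences qualification attained during the programme, qualification attained during the programme is a post-treatment mediator, not a confounder. Stratifying on it would bias the estimate; the causal effect is the crude pooled difference.
So P(outcome | do(the intensive programme)) is just the pooled rate for the intensive programme: 495/900 = 0.550.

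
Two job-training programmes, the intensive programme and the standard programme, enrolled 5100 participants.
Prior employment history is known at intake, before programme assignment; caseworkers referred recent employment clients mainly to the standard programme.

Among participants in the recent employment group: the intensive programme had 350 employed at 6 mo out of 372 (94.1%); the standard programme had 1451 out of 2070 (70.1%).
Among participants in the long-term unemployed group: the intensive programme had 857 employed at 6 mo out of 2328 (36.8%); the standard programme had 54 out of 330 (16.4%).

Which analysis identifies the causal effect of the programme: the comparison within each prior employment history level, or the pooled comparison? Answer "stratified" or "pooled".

stratified

the intensive programme is higher inside every prior employment history stratum but the standard programme is higher in aggregate. Whether to stratify depends on how prior employment history relates to the programme.
Here prior employment history is a common cause — it drives both which programme a case falls under and the outcome. The crude comparison mixes populations; the stratum-specific rates are the causally relevant ones.
Within each level — recent employment: 94.1% vs 70.1%; long-term unemployed: 36.8% vs 16.4% — the intensive programme is higher every time.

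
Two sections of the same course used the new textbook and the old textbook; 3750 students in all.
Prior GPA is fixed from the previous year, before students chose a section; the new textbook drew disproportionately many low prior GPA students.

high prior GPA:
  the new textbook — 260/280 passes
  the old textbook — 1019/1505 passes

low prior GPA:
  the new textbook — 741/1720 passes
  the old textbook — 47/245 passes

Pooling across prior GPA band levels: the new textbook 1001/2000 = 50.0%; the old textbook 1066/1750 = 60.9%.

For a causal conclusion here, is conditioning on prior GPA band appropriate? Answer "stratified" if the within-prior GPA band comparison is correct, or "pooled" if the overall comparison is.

stratified

Prior GPA band satisfies the back-door criterion: it is not a descendant of the teaching method, and it blocks the spurious path from teaching method to outcome. Adjusting for it (i.e., using the within-prior GPA band rates) gives the causal effect.
Within each level — high prior GPA: 92.9% vs 67.7%; low prior GPA: 43.1% vs 19.2% — the new textbook is higher every time.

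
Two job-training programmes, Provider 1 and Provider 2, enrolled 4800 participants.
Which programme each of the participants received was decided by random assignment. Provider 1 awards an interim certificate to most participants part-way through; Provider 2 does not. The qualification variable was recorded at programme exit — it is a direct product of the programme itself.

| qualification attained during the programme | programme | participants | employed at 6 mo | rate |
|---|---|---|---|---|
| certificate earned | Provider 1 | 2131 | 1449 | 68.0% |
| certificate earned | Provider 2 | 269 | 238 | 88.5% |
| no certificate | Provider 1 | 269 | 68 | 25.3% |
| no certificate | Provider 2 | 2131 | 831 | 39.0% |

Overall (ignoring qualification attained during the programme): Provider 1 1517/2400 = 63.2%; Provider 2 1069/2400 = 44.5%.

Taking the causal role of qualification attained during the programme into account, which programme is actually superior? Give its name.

Provider 2 is higher inside every qualification attained during the programme stratum but Provider 1 is higher in aggregate. Whether to stratify depends on how qualification attained during the programme relates to the programme.
Qualification attained during the programme is downstream of the programme. One should not condition on a consequence of treatment, so the overall rates are the right comparison.
Pooled: Provider 1 63.2% vs Provider 2 44.5%; Provider 1 is higher overall.

Provider 1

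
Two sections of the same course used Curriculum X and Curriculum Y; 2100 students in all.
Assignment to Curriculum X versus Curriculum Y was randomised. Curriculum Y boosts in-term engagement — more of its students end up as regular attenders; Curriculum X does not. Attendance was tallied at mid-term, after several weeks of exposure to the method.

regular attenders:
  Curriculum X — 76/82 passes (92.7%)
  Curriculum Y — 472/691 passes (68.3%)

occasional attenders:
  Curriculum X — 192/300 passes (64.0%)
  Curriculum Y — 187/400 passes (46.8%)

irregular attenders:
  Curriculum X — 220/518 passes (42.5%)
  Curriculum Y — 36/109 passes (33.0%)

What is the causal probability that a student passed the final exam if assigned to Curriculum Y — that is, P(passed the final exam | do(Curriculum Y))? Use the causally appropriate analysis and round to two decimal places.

0.58

Curriculum X is higher inside every mid-term attendance stratum but Curriculum Y is higher in aggregate. Whether to stratify depends on how mid-term attendance relates to the teaching method.
Mid-term attendance is recorded after the teaching method and is itself shifted by it — it sits on the causal path from teaching method to outcome. Conditioning on a mediator would strip out part of the effect we want; the pooled comparison gives the total causal effect.
So P(outcome | do(Curriculum Y)) is just the pooled rate for Curriculum Y: 695/1200 = 0.579.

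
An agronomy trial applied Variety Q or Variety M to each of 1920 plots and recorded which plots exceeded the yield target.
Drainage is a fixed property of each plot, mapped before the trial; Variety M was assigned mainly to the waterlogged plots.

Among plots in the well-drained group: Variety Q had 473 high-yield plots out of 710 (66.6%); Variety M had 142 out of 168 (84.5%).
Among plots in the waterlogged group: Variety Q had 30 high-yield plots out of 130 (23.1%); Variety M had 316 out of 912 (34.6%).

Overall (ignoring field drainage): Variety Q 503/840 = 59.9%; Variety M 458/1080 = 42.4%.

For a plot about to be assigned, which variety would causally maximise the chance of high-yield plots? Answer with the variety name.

Variety M

Variety M is higher inside every field drainage stratum but Variety Q is higher in aggregate. Whether to stratify depends on how field drainage relates to the variety.
Field drainage satisfies the back-door criterion: it is not a descendant of the variety, and it blocks the spurious path from variety to outcome. Adjusting for it (i.e., using the within-field drainage rates) gives the causal effect.
Within each level — well-drained: 66.6% vs 84.5%; waterlogged: 23.1% vs 34.6% — Variety M is higher every time.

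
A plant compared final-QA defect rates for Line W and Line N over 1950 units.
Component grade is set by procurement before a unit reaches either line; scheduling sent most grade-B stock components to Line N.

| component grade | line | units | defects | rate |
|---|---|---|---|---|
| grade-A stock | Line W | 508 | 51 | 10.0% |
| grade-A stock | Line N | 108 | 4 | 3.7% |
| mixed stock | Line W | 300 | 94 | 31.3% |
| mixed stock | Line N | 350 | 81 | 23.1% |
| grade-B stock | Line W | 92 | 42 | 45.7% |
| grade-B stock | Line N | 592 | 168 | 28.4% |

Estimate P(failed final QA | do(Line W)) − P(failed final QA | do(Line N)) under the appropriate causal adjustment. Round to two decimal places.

Within every component grade level Line N has the lower rate, yet pooled Line W does — Simpson's reversal.
Nothing the line does changes component grade; the imbalance is an allocation artefact. With component grade also predicting the outcome, the pooled figure is confounded, and the within-stratum comparison is the causal one.
Adjusting over the population distribution of component grade: 0.316·(0.100−0.037) + 0.333·(0.313−0.231) + 0.351·(0.457−0.284) = +0.108.

+0.11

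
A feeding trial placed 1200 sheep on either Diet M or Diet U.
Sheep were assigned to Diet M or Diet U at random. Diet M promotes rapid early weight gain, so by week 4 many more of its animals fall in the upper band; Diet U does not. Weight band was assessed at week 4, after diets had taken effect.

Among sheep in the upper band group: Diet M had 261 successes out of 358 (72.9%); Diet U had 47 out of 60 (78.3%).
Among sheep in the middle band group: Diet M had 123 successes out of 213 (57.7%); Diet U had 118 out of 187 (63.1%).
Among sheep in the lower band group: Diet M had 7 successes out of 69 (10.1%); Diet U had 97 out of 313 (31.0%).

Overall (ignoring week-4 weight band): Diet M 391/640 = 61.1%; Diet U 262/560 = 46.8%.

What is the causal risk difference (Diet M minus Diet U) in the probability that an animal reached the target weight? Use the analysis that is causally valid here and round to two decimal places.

+0.14

Within every week-4 weight band level Diet U has the higher rate, yet pooled Diet M does — Simpson's reversal.
Because the diet influences week-4 weight band, week-4 weight band is a post-treatment mediator, not a confounder. Stratifying on it would bias the estimate; the causal effect is the crude pooled difference.
The causal difference is the pooled difference: 0.611 − 0.468 = +0.143.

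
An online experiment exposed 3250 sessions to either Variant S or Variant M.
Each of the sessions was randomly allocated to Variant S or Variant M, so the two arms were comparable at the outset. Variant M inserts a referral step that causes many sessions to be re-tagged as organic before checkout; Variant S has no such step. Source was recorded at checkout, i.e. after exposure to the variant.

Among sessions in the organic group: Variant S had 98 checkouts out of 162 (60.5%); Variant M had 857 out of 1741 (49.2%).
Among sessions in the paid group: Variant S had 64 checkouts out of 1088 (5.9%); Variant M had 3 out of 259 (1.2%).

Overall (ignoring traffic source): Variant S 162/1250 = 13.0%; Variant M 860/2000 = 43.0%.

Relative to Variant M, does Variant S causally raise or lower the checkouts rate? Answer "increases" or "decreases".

Within every traffic source level Variant S has the higher rate, yet pooled Variant M does — Simpson's reversal.
Traffic source is downstream of the variant. One should not condition on a consequence of treatment, so the overall rates are the right comparison.
Pooled: Variant S 13.0% vs Variant M 43.0%; Variant M is higher overall.

decreases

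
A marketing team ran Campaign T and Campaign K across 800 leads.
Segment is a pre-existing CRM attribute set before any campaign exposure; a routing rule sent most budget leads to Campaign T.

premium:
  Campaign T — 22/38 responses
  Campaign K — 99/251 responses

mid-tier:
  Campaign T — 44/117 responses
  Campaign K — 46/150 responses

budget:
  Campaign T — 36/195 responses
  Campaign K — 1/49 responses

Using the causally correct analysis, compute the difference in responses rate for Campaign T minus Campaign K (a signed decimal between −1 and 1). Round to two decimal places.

Campaign T is higher inside every customer segment stratum but Campaign K is higher in aggregate. Whether to stratify depends on how customer segment relates to the campaign.
The imbalance in customer segment arose from how leads were allocated, not from anything the campaign did; and customer segment independently affects the outcome. The pooled gap is confounded — condition on customer segment.
Adjusting over the population distribution of customer segment: 0.361·(0.579−0.394) + 0.334·(0.376−0.307) + 0.305·(0.185−0.020) = +0.140.

+0.14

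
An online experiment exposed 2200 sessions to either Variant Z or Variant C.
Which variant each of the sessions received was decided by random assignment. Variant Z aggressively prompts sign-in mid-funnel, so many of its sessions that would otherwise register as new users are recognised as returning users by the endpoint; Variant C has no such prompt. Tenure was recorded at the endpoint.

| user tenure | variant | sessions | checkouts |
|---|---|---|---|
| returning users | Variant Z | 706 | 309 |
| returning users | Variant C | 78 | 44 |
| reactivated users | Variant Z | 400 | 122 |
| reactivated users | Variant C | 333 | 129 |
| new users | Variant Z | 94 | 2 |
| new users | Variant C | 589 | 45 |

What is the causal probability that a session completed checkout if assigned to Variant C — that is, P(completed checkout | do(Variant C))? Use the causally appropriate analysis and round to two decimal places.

0.22

The stratified and pooled comparisons disagree (Variant C wins within each user tenure; Variant Z wins overall), so the answer turns on the causal role of user tenure.
Stratifying would compare variants among sessions the variants themselves sorted into user tenure groups — a form of selection on an intermediate. The unconditioned pooled rates give the total causal effect.
So P(outcome | do(Variant C)) is just the pooled rate for Variant C: 218/1000 = 0.218.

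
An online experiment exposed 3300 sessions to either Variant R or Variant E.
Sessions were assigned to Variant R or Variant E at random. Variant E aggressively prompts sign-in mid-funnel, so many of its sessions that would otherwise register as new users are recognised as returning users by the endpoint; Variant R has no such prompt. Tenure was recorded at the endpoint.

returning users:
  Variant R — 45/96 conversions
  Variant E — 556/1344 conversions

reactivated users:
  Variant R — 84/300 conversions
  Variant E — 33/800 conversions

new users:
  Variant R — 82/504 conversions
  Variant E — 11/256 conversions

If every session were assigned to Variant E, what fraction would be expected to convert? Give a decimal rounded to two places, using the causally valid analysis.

0.25

Because the variant influences user tenure, user tenure is a post-treatment mediator, not a confounder. Stratifying on it would bias the estimate; the causal effect is the crude pooled difference.
So P(outcome | do(Variant E)) is just the pooled rate for Variant E: 600/2400 = 0.250.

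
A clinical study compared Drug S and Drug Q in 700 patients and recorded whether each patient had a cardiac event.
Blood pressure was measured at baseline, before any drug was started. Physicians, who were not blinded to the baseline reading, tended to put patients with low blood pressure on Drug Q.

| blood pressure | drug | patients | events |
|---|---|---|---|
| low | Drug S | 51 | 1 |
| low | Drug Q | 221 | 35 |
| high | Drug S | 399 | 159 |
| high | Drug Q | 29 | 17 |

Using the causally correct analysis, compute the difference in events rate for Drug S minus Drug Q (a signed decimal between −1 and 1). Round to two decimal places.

Within every blood pressure level Drug S has the lower rate, yet pooled Drug Q does — Simpson's reversal.
Nothing the drug does changes blood pressure; the imbalance is an allocation artefact. With blood pressure also predicting the outcome, the pooled figure is confounded, and the within-stratum comparison is the causal one.
Adjusting over the population distribution of blood pressure: 0.389·(0.020−0.158) + 0.611·(0.398−0.586) = -0.169.

-0.17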